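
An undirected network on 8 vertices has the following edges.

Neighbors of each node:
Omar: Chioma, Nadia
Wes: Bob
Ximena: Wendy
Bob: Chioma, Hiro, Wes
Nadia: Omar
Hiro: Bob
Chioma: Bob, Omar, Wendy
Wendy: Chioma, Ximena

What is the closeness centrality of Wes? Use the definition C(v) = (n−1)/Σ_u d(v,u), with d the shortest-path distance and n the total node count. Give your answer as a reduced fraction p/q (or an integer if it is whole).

7/19

Distances from Wes: Bob:1, Chioma:2, Hiro:2, Nadia:4, Omar:3, Wendy:3, Ximena:4. Sum = 19.
n = 8, so closeness = 7/19.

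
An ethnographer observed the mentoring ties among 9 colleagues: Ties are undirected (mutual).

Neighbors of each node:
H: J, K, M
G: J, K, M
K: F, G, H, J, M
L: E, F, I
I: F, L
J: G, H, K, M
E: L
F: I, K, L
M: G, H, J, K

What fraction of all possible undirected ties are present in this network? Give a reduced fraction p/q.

There are 14 edges and 9 nodes, so the maximum possible is C(9,2) = 36.
Density = 14/36 = 7/18.

7/18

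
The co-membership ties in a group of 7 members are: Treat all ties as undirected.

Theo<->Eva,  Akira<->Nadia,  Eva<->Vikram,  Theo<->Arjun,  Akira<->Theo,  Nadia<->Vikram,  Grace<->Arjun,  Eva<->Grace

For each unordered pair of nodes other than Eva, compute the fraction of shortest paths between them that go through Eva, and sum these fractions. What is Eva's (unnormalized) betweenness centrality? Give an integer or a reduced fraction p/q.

5

Pairs whose geodesics pass through Eva — Vikram–Grace: 1; Vikram–Arjun: 2/2; Vikram–Theo: 1; Grace–Theo: 1/2; Grace–Akira: 1/2; Grace–Nadia: 1.
All other pairs contribute 0.
Summing the contributions gives betweenness(Eva) = 5.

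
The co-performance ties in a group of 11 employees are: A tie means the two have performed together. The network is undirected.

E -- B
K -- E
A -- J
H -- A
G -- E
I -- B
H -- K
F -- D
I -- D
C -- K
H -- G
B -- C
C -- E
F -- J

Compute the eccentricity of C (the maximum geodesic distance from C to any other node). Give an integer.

4

Distances from C: A:3, B:1, D:3, E:1, F:4, G:2, H:2, I:2, J:4, K:1.
The largest is 4 (to F and J), so the eccentricity of C is 4.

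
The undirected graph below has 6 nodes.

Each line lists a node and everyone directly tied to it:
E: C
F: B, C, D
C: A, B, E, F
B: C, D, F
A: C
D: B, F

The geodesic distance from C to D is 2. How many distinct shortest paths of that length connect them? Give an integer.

2

The shortest distance is 2. The length-2 paths are: C–F–D; C–B–D.
That gives 2 distinct shortest paths.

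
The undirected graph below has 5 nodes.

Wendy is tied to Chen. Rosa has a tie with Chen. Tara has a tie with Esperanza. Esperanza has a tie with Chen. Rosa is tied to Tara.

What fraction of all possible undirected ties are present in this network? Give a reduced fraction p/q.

There are 5 edges and 5 nodes, so the maximum possible is C(5,2) = 10.
Density = 5/10 = 1/2.

1/2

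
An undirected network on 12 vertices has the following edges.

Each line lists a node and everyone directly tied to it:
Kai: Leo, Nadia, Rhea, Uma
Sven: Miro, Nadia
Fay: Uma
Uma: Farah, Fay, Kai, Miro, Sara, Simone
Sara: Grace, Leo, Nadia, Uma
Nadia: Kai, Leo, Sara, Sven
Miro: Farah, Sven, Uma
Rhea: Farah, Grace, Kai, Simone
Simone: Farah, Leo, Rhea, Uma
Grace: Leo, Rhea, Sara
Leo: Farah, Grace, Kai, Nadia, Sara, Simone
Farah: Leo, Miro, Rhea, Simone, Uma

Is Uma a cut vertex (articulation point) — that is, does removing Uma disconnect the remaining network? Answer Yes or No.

Yes

Removing Uma leaves {Farah, Grace, Kai, Leo, Miro, Nadia, Rhea, Sara, Simone, and Sven} with no path to {Fay}, so the network splits into 2 components. Uma is a cut vertex.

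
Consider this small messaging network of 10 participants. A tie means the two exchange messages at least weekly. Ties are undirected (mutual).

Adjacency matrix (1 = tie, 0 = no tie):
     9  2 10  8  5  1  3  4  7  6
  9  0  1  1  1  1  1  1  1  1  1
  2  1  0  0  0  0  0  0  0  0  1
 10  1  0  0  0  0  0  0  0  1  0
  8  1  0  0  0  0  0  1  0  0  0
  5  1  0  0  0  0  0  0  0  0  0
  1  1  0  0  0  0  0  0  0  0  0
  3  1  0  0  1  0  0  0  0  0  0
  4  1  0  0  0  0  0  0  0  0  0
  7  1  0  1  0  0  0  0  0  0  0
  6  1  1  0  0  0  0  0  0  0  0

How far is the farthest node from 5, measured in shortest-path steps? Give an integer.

2

Distances from 5: 1:2, 2:2, 3:2, 4:2, 6:2, 7:2, 8:2, 9:1, 10:2.
The largest is 2 (to 2, 10, 8, 1, 3, 4, 7, and 6), so the eccentricity of 5 is 2.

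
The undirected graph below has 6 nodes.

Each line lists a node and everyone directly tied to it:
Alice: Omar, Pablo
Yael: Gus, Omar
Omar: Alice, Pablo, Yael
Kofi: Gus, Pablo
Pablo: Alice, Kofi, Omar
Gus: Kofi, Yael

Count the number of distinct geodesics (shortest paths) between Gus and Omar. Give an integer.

1

The shortest distance is 2, and the only length-2 path is Gus–Yael–Omar. So there is exactly 1 shortest path.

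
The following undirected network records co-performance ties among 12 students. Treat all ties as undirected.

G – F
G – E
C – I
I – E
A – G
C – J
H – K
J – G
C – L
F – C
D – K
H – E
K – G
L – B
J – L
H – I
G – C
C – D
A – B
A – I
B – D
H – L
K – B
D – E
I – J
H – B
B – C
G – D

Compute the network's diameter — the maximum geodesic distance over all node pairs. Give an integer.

Eccentricity of each node (its greatest distance to any other): A:2, B:2, C:2, D:2, E:2, F:3, G:2, H:3, I:2, J:2, K:2, L:2.
The maximum eccentricity is 3, realized for instance by the pair H–F via H – L – C – F. So the diameter is 3.

3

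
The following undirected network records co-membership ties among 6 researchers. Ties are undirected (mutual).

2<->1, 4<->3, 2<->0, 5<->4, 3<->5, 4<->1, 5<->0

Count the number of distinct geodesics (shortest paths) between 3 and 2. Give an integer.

The shortest distance is 3. The length-3 paths are: 3–4–1–2; 3–5–0–2.
That gives 2 distinct shortest paths.

2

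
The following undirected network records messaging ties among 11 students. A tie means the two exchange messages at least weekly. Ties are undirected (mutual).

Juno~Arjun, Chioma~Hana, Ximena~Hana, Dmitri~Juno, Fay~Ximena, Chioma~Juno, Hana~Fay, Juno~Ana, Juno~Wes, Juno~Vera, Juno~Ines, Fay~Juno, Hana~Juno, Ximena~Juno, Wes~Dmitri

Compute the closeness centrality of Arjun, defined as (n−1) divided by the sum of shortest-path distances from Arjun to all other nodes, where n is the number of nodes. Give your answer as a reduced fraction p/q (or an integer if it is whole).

Distances from Arjun: Ana:2, Chioma:2, Dmitri:2, Fay:2, Hana:2, Ines:2, Juno:1, Vera:2, Wes:2, Ximena:2. Sum = 19.
n = 11, so closeness = 10/19.

10/19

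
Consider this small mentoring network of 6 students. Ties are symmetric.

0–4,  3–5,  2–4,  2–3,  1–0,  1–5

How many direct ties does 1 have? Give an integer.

2

1 is directly tied to 0 and 5. That is 2 neighbors, so the degree of 1 is 2.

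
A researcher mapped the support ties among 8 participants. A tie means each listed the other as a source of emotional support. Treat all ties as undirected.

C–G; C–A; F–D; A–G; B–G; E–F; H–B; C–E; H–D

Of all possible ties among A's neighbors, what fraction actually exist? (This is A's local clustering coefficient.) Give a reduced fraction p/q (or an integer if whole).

A's neighbors: C and G (k = 2).
Possible neighbor pairs: C(2,2) = 1. Edges among them: C–G → e = 1.
Clustering(A) = 1/1.

1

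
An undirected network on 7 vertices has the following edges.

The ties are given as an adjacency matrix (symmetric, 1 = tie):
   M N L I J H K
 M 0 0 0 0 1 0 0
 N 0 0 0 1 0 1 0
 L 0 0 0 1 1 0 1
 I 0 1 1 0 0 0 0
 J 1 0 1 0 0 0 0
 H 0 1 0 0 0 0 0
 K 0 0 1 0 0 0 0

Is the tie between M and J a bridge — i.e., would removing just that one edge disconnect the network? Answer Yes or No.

Without the M–J edge there is no alternate route between M and J, so the network disconnects. It is a bridge.

Yes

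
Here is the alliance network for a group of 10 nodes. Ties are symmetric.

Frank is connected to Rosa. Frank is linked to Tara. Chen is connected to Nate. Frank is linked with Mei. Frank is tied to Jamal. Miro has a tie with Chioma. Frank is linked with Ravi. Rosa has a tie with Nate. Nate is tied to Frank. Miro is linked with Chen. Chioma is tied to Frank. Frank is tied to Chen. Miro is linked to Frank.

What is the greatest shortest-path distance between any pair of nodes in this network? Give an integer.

Eccentricity of each node (its greatest distance to any other): Chen:2, Chioma:2, Frank:1, Jamal:2, Mei:2, Miro:2, Nate:2, Ravi:2, Rosa:2, Tara:2.
The maximum eccentricity is 2, realized for instance by the pair Nate–Ravi via Nate – Frank – Ravi. So the diameter is 2.

2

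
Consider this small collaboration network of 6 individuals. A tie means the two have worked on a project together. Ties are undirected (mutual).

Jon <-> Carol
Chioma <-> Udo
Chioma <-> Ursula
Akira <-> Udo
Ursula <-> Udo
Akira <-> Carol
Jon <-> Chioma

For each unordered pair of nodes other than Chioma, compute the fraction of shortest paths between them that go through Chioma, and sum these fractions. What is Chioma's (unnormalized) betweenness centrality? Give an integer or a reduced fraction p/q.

5/2

Pairs whose geodesics pass through Chioma — Ursula–Jon: 1; Ursula–Carol: 1/2; Jon–Udo: 1.
All other pairs contribute 0.
Summing the contributions gives betweenness(Chioma) = 5/2.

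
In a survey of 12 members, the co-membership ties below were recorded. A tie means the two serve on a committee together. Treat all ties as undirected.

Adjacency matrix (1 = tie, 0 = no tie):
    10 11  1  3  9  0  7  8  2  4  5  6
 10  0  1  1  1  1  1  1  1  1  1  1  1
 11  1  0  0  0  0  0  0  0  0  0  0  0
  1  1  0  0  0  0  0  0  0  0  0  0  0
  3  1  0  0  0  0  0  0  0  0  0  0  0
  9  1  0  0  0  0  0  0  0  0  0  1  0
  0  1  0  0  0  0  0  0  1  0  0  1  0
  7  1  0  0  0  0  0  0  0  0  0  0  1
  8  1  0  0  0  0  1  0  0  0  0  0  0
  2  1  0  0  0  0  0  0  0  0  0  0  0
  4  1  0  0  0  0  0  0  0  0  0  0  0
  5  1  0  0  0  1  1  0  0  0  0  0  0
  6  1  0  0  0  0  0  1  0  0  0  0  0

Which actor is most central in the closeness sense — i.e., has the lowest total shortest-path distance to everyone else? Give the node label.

10

Farness (sum of distances to all others) for each node — 0:19, 1:21, 2:21, 3:21, 4:21, 5:19, 6:20, 7:20, 8:20, 9:20, 10:11, 11:21.
The smallest farness is 11, for 10, so 10 has the highest closeness.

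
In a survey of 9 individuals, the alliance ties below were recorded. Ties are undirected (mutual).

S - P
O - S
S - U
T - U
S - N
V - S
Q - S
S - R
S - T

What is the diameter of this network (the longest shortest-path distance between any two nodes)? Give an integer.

2

Eccentricity of each node (its greatest distance to any other): N:2, O:2, P:2, Q:2, R:2, S:1, T:2, U:2, V:2.
The maximum eccentricity is 2, realized for instance by the pair V–R via V – S – R. So the diameter is 2.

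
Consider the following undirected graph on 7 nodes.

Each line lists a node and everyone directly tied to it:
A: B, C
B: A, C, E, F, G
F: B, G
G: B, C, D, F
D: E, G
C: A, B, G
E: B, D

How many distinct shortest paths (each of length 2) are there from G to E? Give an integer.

The shortest distance is 2. The length-2 paths are: G–D–E; G–B–E.
That gives 2 distinct shortest paths.

2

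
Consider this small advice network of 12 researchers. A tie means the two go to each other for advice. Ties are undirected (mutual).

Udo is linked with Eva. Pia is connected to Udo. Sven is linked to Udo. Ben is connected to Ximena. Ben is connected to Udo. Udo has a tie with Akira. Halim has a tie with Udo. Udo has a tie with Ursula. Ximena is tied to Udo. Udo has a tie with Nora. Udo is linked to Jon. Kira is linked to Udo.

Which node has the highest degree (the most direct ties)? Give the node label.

Udo

Degrees — Akira:1, Ben:2, Eva:1, Halim:1, Jon:1, Kira:1, Nora:1, Pia:1, Sven:1, Udo:11, Ursula:1, Ximena:2.
The maximum is 11, attained only by Udo.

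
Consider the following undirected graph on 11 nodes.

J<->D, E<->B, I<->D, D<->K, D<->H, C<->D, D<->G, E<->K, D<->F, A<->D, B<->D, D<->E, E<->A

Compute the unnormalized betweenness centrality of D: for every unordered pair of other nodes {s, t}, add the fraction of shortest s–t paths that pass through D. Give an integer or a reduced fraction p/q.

Pairs whose geodesics pass through D — H–G: 1; H–J: 1; H–F: 1; H–A: 1; H–B: 1; H–C: 1; H–E: 1; H–K: 1; H–I: 1; G–J: 1; G–F: 1; G–A: 1; G–B: 1; G–C: 1 … (+28 more pairs).
All other pairs contribute 0.
Summing the contributions gives betweenness(D) = 81/2.

81/2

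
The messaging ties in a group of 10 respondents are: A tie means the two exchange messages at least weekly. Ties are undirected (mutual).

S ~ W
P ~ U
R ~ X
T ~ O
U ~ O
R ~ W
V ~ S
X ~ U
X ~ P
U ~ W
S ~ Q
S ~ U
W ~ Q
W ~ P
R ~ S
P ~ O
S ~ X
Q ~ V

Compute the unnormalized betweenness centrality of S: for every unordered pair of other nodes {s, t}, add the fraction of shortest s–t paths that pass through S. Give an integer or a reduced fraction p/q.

99/10

Pairs whose geodesics pass through S — R–Q: 1/2; R–O: 1/5; R–U: 1/3; R–T: 1/5; R–V: 1; Q–O: 1/3; Q–U: 1/2; Q–T: 1/3; Q–X: 1; W–V: 1/2; W–X: 1/4; O–V: 1; U–V: 1; T–V: 1 … (+2 more pairs).
All other pairs contribute 0.
Summing the contributions gives betweenness(S) = 99/10.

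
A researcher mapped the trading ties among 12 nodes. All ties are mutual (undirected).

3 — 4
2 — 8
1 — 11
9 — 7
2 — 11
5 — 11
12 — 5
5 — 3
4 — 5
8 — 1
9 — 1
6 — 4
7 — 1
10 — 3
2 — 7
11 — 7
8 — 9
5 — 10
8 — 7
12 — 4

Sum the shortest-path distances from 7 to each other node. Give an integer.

Distances from 7: 1:1, 2:1, 3:3, 4:3, 5:2, 6:4, 8:1, 9:1, 10:3, 11:1, 12:3.
Sum = 1 + 1 + 3 + 3 + 2 + 4 + 1 + 1 + 3 + 1 + 3 = 23.

23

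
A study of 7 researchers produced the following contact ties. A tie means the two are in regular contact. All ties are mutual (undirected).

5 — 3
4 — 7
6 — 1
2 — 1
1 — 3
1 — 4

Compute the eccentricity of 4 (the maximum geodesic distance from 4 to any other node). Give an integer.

3

Distances from 4: 1:1, 2:2, 3:2, 5:3, 6:2, 7:1.
The largest is 3 (to 5), so the eccentricity of 4 is 3.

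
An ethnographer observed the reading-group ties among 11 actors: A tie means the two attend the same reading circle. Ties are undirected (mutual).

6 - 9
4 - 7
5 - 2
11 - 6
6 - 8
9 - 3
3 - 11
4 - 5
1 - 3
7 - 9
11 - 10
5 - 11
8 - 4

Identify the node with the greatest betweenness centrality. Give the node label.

11

Unnormalized betweenness of each node: 1:0, 2:0, 3:34/3, 4:19/3, 5:38/3, 6:22/3, 7:8/3, 8:1, 9:22/3, 10:0, 11:58/3.
11 has the largest value, 58/3, making it the main broker — the node through which the most shortest paths run.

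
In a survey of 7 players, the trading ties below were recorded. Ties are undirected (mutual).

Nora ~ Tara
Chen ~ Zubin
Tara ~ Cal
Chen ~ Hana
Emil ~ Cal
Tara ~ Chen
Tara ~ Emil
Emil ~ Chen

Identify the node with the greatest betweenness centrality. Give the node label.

Unnormalized betweenness of each node: Cal:0, Chen:9, Emil:3/2, Hana:0, Nora:0, Tara:13/2, Zubin:0.
Chen has the largest value, 9, making it the main broker — the node through which the most shortest paths run.

Chen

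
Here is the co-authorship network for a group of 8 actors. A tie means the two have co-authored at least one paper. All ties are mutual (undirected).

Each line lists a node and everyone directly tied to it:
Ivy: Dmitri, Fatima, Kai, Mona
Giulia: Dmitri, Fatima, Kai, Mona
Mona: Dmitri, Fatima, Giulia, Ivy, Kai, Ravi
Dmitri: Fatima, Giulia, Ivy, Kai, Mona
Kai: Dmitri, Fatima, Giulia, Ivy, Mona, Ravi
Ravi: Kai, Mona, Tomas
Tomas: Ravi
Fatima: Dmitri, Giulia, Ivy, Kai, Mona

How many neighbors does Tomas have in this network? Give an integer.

1

Tomas is directly tied to Ravi. That is 1 neighbor, so the degree of Tomas is 1.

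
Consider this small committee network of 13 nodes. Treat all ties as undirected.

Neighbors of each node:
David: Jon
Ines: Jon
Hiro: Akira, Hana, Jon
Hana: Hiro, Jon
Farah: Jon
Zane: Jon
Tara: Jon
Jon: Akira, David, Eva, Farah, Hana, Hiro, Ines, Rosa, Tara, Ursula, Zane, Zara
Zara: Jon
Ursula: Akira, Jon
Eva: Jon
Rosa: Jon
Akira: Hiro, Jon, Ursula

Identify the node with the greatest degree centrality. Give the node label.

Jon

Degrees — Akira:3, David:1, Eva:1, Farah:1, Hana:2, Hiro:3, Ines:1, Jon:12, Rosa:1, Tara:1, Ursula:2, Zane:1, Zara:1.
The maximum is 12, attained only by Jon.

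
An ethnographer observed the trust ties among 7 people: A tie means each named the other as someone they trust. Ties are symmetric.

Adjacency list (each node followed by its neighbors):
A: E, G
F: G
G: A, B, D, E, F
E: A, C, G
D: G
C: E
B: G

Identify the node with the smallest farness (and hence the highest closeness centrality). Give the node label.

G

Farness (sum of distances to all others) for each node — A:10, B:12, C:14, D:12, E:9, F:12, G:7.
The smallest farness is 7, for G, so G has the highest closeness.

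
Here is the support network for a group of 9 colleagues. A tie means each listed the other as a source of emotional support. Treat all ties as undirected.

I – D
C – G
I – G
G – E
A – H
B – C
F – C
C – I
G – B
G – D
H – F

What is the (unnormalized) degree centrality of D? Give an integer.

2

D is directly tied to G and I. That is 2 neighbors, so the degree of D is 2.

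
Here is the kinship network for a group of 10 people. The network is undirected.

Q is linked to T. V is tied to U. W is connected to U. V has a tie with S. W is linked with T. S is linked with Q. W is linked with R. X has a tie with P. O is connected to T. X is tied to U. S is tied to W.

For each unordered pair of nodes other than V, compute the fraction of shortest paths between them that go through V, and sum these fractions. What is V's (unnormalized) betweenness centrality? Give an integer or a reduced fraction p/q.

Pairs whose geodesics pass through V — U–S: 1/2; U–Q: 1/3; S–X: 1/2; S–P: 1/2; X–Q: 1/3; Q–P: 1/3.
All other pairs contribute 0.
Summing the contributions gives betweenness(V) = 5/2.

5/2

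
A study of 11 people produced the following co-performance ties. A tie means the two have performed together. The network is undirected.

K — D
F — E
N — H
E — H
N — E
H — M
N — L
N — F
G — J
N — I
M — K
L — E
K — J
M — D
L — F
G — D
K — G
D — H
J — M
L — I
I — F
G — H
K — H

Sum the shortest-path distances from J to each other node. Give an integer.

25

Distances from J: D:2, E:3, F:4, G:1, H:2, I:4, K:1, L:4, M:1, N:3.
Sum = 2 + 3 + 4 + 1 + 2 + 4 + 1 + 4 + 1 + 3 = 25.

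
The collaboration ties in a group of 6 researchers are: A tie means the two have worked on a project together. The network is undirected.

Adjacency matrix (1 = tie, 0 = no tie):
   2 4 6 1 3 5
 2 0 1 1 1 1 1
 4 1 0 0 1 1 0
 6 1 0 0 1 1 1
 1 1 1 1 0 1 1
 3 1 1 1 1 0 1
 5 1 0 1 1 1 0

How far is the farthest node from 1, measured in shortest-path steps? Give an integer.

1

Distances from 1: 2:1, 3:1, 4:1, 5:1, 6:1.
The largest is 1 (to 2, 4, 6, 3, and 5), so the eccentricity of 1 is 1.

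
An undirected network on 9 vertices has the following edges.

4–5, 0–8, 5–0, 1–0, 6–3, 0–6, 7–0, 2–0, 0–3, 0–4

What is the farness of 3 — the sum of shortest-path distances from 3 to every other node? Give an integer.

14

Distances from 3: 0:1, 1:2, 2:2, 4:2, 5:2, 6:1, 7:2, 8:2.
Sum = 1 + 2 + 2 + 2 + 2 + 1 + 2 + 2 = 14.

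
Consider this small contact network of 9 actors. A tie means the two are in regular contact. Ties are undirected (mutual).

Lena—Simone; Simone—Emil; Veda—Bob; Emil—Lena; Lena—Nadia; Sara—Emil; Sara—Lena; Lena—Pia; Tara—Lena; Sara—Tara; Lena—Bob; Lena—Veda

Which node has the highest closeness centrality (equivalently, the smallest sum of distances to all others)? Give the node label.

Lena

Farness (sum of distances to all others) for each node — Bob:14, Emil:13, Lena:8, Nadia:15, Pia:15, Sara:13, Simone:14, Tara:14, Veda:14.
The smallest farness is 8, for Lena, so Lena has the highest closeness.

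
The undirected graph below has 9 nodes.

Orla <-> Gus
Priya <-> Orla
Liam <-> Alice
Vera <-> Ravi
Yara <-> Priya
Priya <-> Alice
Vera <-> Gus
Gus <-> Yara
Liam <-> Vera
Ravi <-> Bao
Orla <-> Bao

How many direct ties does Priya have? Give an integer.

3

Priya is directly tied to Alice, Orla, and Yara. That is 3 neighbors, so the degree of Priya is 3.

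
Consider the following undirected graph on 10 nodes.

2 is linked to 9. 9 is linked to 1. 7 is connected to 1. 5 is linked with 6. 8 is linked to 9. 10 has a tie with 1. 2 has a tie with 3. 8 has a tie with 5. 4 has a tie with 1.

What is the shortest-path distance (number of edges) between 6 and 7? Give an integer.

One shortest route is 6 – 5 – 8 – 9 – 1 – 7, which uses 5 edges, and at distance 4 from 6 we only reach {1, 2}, which does not include 7. So d(6,7) = 5.

5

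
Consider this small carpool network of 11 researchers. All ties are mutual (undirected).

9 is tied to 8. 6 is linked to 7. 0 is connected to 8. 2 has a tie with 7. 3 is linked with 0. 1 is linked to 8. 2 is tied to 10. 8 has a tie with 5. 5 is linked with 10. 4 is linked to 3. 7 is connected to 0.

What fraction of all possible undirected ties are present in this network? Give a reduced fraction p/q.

There are 11 edges and 11 nodes, so the maximum possible is C(11,2) = 55.
Density = 11/55 = 1/5.

1/5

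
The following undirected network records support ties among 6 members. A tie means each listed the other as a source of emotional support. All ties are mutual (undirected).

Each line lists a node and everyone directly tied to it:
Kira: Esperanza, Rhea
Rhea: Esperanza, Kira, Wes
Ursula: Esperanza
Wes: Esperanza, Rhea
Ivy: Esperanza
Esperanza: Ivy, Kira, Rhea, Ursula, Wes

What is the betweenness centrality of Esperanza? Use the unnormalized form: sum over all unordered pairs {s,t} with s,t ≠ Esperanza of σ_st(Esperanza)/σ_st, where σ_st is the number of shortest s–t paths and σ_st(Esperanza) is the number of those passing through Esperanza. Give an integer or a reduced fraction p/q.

Pairs whose geodesics pass through Esperanza — Rhea–Ivy: 1; Rhea–Ursula: 1; Ivy–Ursula: 1; Ivy–Kira: 1; Ivy–Wes: 1; Ursula–Kira: 1; Ursula–Wes: 1; Kira–Wes: 1/2.
All other pairs contribute 0.
Summing the contributions gives betweenness(Esperanza) = 15/2.

15/2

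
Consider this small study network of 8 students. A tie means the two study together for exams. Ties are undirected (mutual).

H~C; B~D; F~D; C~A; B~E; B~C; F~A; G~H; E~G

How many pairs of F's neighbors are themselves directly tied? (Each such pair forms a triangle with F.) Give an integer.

0

F's neighbors are A and D, but none of them are tied to each other, so no triangle contains F.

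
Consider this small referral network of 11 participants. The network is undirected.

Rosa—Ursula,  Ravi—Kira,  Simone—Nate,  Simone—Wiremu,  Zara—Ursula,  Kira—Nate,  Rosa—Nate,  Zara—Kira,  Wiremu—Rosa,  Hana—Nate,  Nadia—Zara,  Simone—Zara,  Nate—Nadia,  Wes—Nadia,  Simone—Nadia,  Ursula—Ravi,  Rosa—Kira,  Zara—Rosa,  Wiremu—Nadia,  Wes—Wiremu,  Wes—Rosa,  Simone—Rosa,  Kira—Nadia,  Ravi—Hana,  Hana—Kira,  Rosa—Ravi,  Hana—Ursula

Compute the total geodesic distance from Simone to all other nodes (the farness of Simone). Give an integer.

15

Distances from Simone: Hana:2, Kira:2, Nadia:1, Nate:1, Ravi:2, Rosa:1, Ursula:2, Wes:2, Wiremu:1, Zara:1.
Sum = 2 + 2 + 1 + 1 + 2 + 1 + 2 + 2 + 1 + 1 = 15.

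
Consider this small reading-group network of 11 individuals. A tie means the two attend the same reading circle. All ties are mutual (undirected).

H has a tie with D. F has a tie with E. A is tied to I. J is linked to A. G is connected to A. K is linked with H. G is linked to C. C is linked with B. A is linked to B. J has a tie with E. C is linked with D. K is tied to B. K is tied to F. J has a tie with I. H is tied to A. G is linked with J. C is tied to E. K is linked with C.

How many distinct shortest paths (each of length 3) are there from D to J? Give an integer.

3

The shortest distance is 3. The length-3 paths are: D–C–G–J; D–C–E–J; D–H–A–J.
That gives 3 distinct shortest paths.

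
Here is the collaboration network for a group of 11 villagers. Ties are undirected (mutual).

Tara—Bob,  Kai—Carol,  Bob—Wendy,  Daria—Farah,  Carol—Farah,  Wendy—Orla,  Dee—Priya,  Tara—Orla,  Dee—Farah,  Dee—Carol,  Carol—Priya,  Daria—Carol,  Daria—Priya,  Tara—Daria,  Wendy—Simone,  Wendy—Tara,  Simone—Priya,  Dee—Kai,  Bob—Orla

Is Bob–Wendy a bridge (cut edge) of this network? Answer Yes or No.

No

Even without that edge, Bob still reaches Wendy via Bob – Tara – Wendy, so the network stays connected. Not a bridge.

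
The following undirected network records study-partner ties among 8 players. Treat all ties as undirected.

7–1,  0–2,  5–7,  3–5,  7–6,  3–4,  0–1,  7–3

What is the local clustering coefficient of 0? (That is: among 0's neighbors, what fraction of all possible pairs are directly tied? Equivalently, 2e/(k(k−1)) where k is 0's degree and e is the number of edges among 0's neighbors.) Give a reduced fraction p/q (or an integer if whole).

0's neighbors: 1 and 2 (k = 2).
Possible neighbor pairs: C(2,2) = 1. Edges among them: none → e = 0.
Clustering(0) = 0/1.

0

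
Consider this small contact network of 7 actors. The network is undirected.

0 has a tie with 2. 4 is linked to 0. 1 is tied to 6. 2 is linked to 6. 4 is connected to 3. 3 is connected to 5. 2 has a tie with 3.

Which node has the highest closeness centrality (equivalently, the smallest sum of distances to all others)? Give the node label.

2

Farness (sum of distances to all others) for each node — 0:12, 1:17, 2:9, 3:10, 4:13, 5:15, 6:12.
The smallest farness is 9, for 2, so 2 has the highest closeness.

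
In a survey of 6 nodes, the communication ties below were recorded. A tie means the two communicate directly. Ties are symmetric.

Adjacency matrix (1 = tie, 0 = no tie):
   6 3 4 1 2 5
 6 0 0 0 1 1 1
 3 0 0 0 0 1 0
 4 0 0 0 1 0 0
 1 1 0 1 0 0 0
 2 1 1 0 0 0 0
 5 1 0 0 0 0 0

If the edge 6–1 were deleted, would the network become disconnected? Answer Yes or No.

Without the 6–1 edge there is no alternate route between 6 and 1, so the network disconnects. It is a bridge.

Yes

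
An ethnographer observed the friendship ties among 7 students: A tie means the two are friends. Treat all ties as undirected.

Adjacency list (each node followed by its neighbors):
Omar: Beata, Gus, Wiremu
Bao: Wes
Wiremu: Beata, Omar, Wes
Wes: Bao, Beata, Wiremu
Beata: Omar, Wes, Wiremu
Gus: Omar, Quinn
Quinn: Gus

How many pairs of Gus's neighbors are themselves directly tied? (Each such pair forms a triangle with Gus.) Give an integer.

Gus's neighbors are Omar and Quinn, but none of them are tied to each other, so no triangle contains Gus.

0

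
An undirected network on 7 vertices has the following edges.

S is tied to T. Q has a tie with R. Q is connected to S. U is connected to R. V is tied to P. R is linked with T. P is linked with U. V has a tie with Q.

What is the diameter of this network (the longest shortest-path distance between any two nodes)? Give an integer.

3

Eccentricity of each node (its greatest distance to any other): P:3, Q:2, R:2, S:3, T:3, U:3, V:3.
The maximum eccentricity is 3, realized for instance by the pair S–U via S – T – R – U. So the diameter is 3.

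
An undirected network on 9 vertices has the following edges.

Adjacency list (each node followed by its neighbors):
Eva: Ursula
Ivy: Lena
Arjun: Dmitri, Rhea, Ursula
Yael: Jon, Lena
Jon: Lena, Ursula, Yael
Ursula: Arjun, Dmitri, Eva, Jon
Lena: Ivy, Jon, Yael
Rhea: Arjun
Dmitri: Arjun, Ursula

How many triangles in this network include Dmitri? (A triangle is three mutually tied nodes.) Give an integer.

1

Dmitri's neighbors: Arjun and Ursula.
Neighbor pairs that are themselves tied: Dmitri–Arjun–Ursula. Each forms one triangle with Dmitri, for 1 in total.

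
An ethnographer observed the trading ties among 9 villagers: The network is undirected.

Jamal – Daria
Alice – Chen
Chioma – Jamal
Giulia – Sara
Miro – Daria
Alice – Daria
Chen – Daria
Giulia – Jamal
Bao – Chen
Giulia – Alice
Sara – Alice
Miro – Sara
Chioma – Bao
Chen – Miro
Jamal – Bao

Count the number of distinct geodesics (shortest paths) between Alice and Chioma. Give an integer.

The shortest distance is 3. The length-3 paths are: Alice–Giulia–Jamal–Chioma; Alice–Daria–Jamal–Chioma; Alice–Chen–Bao–Chioma.
That gives 3 distinct shortest paths.

3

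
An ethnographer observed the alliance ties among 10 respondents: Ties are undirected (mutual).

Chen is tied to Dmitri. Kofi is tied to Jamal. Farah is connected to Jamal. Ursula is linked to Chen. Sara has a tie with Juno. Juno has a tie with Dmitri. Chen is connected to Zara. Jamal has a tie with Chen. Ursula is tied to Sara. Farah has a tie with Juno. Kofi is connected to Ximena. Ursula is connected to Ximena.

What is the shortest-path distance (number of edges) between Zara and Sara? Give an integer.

One shortest route is Zara – Chen – Ursula – Sara, which uses 3 edges, and at distance 2 from Zara we only reach {Dmitri, Jamal, Ursula}, which does not include Sara. So d(Zara,Sara) = 3.

3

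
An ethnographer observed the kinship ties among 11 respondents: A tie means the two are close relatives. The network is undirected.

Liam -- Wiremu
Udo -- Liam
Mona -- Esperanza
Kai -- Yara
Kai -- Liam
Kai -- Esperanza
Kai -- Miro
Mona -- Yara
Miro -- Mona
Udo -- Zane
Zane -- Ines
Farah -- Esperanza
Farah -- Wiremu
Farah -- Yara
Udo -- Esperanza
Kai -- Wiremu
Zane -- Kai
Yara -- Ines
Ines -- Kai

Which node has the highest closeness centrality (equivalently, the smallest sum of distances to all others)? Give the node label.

Farness (sum of distances to all others) for each node — Esperanza:16, Farah:19, Ines:17, Kai:13, Liam:18, Miro:20, Mona:20, Udo:19, Wiremu:18, Yara:17, Zane:19.
The smallest farness is 13, for Kai, so Kai has the highest closeness.

Kai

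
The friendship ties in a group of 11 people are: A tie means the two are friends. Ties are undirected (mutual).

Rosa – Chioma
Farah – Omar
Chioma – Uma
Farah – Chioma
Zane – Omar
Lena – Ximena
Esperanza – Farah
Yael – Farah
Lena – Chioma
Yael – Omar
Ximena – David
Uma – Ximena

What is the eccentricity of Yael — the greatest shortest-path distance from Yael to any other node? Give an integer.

Distances from Yael: Chioma:2, David:5, Esperanza:2, Farah:1, Lena:3, Omar:1, Rosa:3, Uma:3, Ximena:4, Zane:2.
The largest is 5 (to David), so the eccentricity of Yael is 5.

5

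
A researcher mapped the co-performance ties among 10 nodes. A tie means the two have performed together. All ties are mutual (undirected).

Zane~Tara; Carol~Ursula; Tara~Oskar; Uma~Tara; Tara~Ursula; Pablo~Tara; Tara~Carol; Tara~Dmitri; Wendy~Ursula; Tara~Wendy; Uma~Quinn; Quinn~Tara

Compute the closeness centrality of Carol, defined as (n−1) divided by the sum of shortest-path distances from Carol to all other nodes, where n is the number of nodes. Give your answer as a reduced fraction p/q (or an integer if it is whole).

Distances from Carol: Dmitri:2, Oskar:2, Pablo:2, Quinn:2, Tara:1, Uma:2, Ursula:1, Wendy:2, Zane:2. Sum = 16.
n = 10, so closeness = 9/16.

9/16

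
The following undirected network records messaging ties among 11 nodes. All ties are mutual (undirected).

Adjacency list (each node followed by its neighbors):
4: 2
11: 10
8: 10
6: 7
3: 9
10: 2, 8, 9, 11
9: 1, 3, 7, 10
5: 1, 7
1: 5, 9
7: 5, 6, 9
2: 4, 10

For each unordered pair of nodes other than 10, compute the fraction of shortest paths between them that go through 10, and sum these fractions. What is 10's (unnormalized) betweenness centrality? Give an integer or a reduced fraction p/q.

Pairs whose geodesics pass through 10 — 2–3: 1; 2–6: 1; 2–5: 2/2; 2–7: 1; 2–1: 1; 2–8: 1; 2–9: 1; 2–11: 1; 3–8: 1; 3–4: 1; 3–11: 1; 6–8: 1; 6–4: 1; 6–11: 1 … (+15 more pairs).
All other pairs contribute 0.
Summing the contributions gives betweenness(10) = 29.

29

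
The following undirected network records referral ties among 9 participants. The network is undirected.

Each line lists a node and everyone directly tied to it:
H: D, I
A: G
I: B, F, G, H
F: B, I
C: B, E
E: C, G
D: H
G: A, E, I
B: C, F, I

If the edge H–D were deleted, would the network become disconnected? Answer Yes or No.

Without the H–D edge there is no alternate route between H and D, so the network disconnects. It is a bridge.

Yes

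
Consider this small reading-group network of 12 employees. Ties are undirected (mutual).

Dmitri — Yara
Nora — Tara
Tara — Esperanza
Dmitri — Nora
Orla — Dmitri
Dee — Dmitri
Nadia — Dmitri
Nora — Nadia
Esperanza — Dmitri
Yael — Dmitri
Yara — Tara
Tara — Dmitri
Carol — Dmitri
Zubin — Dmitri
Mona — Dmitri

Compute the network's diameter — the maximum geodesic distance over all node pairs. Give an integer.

2

Eccentricity of each node (its greatest distance to any other): Carol:2, Dee:2, Dmitri:1, Esperanza:2, Mona:2, Nadia:2, Nora:2, Orla:2, Tara:2, Yael:2, Yara:2, Zubin:2.
The maximum eccentricity is 2, realized for instance by the pair Carol–Zubin via Carol – Dmitri – Zubin. So the diameter is 2.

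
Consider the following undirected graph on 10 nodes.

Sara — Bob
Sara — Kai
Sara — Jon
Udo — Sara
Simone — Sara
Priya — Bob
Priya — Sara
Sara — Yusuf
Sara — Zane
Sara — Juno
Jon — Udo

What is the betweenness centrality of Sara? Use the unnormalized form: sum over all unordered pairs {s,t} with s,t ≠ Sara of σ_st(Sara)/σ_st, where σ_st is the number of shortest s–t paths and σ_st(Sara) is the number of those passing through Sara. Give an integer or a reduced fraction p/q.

34

Pairs whose geodesics pass through Sara — Juno–Priya: 1; Juno–Jon: 1; Juno–Kai: 1; Juno–Bob: 1; Juno–Zane: 1; Juno–Udo: 1; Juno–Yusuf: 1; Juno–Simone: 1; Priya–Jon: 1; Priya–Kai: 1; Priya–Zane: 1; Priya–Udo: 1; Priya–Yusuf: 1; Priya–Simone: 1 … (+20 more pairs).
All other pairs contribute 0.
Summing the contributions gives betweenness(Sara) = 34.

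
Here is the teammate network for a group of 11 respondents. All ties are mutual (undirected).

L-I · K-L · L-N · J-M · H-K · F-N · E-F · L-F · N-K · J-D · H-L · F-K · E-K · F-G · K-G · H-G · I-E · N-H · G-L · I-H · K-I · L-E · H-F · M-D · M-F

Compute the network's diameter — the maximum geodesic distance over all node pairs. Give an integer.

Eccentricity of each node (its greatest distance to any other): D:4, E:3, F:2, G:3, H:3, I:4, J:4, K:3, L:3, M:3, N:3.
The maximum eccentricity is 4, realized for instance by the pair J–I via J – M – F – L – I. So the diameter is 4.

4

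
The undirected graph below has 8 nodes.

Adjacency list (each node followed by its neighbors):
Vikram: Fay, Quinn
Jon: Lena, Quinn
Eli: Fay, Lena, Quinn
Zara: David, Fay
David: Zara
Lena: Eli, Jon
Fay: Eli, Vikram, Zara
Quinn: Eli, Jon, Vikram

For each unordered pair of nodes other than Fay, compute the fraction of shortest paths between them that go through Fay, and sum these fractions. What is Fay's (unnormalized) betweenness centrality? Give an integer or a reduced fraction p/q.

65/6

Pairs whose geodesics pass through Fay — Zara–Quinn: 2/2; Zara–Jon: 3/3; Zara–Lena: 1; Zara–Vikram: 1; Zara–Eli: 1; Quinn–David: 2/2; David–Jon: 3/3; David–Lena: 1; David–Vikram: 1; David–Eli: 1; Lena–Vikram: 1/3; Vikram–Eli: 1/2.
All other pairs contribute 0.
Summing the contributions gives betweenness(Fay) = 65/6.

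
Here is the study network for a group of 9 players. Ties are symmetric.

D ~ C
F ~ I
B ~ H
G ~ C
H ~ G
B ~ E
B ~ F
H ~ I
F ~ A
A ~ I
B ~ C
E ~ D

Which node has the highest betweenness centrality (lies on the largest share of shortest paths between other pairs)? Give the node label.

Unnormalized betweenness of each node: A:0, B:389/30, C:79/15, D:5/6, E:67/30, F:86/15, G:41/30, H:173/30, I:17/6.
B has the largest value, 389/30, making it the main broker — the node through which the most shortest paths run.

B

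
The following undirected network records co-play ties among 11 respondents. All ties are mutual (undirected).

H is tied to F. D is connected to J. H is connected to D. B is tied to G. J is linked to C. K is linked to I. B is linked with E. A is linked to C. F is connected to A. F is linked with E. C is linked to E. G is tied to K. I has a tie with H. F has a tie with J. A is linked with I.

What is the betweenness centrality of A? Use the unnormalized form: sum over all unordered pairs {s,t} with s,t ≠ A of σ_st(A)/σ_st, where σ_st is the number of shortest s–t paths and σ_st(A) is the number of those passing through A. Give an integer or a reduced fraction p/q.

27/5

Pairs whose geodesics pass through A — I–C: 1; I–J: 2/4; I–F: 1/2; I–E: 2/3; C–H: 2/5; C–F: 1/3; C–K: 1; J–K: 2/4; F–K: 1/2.
All other pairs contribute 0.
Summing the contributions gives betweenness(A) = 27/5.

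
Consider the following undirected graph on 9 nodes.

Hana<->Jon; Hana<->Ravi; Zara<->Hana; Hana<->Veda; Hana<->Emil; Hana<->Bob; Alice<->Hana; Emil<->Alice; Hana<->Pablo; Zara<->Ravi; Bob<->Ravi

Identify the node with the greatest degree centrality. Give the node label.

Degrees — Alice:2, Bob:2, Emil:2, Hana:8, Jon:1, Pablo:1, Ravi:3, Veda:1, Zara:2.
The maximum is 8, attained only by Hana.

Hana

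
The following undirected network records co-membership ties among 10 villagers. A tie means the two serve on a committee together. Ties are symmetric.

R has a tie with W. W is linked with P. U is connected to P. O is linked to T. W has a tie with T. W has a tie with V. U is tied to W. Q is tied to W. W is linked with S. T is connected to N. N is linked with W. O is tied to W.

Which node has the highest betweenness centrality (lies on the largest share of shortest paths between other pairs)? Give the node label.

Unnormalized betweenness of each node: N:0, O:0, P:0, Q:0, R:0, S:0, T:1/2, U:0, V:0, W:65/2.
W has the largest value, 65/2, making it the main broker — the node through which the most shortest paths run.

W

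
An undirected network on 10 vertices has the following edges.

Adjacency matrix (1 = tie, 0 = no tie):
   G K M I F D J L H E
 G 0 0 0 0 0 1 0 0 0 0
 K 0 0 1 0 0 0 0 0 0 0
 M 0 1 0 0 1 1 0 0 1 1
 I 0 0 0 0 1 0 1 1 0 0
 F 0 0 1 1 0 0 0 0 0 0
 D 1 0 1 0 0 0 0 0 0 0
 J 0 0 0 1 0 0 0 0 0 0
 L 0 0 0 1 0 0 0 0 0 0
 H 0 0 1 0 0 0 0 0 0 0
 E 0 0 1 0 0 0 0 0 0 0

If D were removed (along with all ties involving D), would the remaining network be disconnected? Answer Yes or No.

Removing D leaves {G} with no path to {E, F, H, I, J, K, L, and M}, so the network splits into 2 components. D is a cut vertex.

Yes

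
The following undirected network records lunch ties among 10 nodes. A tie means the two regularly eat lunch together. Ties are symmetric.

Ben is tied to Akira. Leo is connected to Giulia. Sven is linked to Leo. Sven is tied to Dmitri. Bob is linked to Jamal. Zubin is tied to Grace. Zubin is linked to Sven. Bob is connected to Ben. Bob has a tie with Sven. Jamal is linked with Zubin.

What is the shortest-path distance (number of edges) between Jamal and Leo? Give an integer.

One shortest route is Jamal – Zubin – Sven – Leo, which uses 3 edges, and at distance 2 from Jamal we only reach {Ben, Grace, Sven}, which does not include Leo. So d(Jamal,Leo) = 3.

3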